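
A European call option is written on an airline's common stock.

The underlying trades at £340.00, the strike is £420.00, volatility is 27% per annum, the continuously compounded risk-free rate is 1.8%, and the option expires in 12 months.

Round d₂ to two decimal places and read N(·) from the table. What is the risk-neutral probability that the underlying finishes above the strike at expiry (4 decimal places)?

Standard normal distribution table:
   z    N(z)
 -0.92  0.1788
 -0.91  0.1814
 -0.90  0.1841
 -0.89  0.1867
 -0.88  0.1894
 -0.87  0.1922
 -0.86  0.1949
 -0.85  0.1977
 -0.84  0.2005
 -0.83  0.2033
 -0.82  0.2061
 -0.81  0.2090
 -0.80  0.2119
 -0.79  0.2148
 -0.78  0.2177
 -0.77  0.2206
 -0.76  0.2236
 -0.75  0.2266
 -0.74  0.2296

0.1977

T = 1;  σ√T = 0.2700
d₁ = [ln(340/420) + (0.018 + ½·0.27²)·1] / (σ√T) = (-0.2113 + 0.0544) / 0.2700 = -0.5810 which rounds to -0.58
d₂ = -0.5810 − 0.2700 = -0.8510 which rounds to -0.85
Risk-neutral Pr[S_T > K] = N(d₂) = N(-0.85) = 0.1977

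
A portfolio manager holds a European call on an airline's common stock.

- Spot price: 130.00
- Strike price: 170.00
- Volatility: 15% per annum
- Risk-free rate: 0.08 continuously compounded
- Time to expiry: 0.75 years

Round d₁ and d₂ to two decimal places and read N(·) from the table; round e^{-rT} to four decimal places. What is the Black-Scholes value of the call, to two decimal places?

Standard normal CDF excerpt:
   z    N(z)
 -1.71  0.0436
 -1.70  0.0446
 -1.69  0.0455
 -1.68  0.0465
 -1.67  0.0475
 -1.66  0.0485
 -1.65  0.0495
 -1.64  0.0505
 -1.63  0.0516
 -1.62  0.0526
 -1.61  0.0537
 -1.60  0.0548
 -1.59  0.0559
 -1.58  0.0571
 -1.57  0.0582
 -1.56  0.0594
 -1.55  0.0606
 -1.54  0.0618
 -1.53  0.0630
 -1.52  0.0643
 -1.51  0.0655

σ√T = 0.15·√0.75 = 0.1299
d₁ = [ln(130/170) + (0.08 + ½·0.15²)·0.75] / (σ√T) = (-0.2683 + 0.0684) / 0.1299 = -1.5383 → -1.54
d₂ = -1.5383 − 0.1299 = -1.6682 → -1.67
e^(−rT) = e^(−0.08·0.75) = 0.9418
N(d₁) = N(-1.54) = 0.0618;  N(d₂) = N(-1.67) = 0.0475
C = 130·0.0618 − 170·0.9418·0.0475 = 8.0340 − 7.6050 = 0.4290

0.43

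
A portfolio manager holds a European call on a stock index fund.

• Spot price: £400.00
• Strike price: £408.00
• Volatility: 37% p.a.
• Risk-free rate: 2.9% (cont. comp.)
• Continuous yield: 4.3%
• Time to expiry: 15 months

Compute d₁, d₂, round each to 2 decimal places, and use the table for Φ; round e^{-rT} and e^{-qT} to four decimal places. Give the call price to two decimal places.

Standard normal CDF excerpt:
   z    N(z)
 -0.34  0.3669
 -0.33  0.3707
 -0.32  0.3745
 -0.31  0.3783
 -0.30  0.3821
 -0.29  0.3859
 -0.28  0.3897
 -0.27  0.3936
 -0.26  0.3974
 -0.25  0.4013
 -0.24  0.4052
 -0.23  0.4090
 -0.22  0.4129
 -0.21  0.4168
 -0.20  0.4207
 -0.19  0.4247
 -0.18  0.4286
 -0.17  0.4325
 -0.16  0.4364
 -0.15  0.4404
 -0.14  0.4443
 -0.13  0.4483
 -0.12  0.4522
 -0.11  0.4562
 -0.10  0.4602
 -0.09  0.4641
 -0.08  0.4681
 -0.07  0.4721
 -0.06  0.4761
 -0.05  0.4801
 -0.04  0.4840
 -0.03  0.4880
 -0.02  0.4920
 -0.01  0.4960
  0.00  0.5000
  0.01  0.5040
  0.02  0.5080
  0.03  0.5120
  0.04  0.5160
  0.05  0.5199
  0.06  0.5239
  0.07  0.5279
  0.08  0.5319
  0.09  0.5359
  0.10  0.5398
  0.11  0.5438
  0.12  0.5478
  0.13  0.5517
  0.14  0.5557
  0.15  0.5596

£57.31

T = 1.25;  σ√T = 0.4137
d₁ = [ln(400/408) + (0.029 − 0.043 + 0.37²/2)·1.25] / 0.4137 = [-0.0198 + 0.0681] / 0.4137 = 0.1167 ≈ 0.12
d₂ = d₁ − σ√T = 0.1167 − 0.4137 = -0.2970 ≈ -0.30
exp(−qT) = exp(−0.043·1.25) = 0.9477;  exp(−rT) = exp(−0.029·1.25) = 0.9644
N(d₁) = N(0.12) = 0.5478;  N(d₂) = N(-0.30) = 0.3821
C = 400·0.9477·0.5478 − 408·0.9644·0.3821 = 207.6600 − 150.3469 = 57.3132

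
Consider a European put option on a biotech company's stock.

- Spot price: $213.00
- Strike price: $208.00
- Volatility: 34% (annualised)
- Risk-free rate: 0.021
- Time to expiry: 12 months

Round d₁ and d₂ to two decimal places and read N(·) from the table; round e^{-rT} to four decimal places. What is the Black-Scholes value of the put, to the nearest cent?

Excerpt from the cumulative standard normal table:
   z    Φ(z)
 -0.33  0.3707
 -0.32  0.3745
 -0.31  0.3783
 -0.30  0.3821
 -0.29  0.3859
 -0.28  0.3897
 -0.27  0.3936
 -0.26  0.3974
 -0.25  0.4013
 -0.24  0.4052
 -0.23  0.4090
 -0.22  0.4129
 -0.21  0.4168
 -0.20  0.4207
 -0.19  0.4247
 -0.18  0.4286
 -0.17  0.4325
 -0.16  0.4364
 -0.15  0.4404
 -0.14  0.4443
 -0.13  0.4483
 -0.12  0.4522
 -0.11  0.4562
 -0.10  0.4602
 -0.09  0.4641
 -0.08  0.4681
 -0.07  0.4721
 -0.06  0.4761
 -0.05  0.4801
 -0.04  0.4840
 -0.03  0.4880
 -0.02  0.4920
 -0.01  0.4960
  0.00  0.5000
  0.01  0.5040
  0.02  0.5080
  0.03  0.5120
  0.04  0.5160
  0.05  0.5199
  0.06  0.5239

$23.71

T = 1;  σ√T = 0.3400
ln(S/K) + (r + σ²/2)T = ln(213/208) + (0.021 + 0.34²/2)·1 = 0.0238 + 0.0788 = 0.1026
d₁ = 0.1026 / 0.3400 = 0.3016 → 0.30
d₂ = d₁ − σ√T = 0.3016 − 0.3400 = -0.0384 → -0.04
exp(−rT) = exp(−0.021·1) = 0.9792
N(−d₂) = N(0.04) = 0.5160;  N(−d₁) = N(-0.30) = 0.3821
P = 208·0.9792·0.5160 − 213·0.3821 = 105.0956 − 81.3873 = 23.7083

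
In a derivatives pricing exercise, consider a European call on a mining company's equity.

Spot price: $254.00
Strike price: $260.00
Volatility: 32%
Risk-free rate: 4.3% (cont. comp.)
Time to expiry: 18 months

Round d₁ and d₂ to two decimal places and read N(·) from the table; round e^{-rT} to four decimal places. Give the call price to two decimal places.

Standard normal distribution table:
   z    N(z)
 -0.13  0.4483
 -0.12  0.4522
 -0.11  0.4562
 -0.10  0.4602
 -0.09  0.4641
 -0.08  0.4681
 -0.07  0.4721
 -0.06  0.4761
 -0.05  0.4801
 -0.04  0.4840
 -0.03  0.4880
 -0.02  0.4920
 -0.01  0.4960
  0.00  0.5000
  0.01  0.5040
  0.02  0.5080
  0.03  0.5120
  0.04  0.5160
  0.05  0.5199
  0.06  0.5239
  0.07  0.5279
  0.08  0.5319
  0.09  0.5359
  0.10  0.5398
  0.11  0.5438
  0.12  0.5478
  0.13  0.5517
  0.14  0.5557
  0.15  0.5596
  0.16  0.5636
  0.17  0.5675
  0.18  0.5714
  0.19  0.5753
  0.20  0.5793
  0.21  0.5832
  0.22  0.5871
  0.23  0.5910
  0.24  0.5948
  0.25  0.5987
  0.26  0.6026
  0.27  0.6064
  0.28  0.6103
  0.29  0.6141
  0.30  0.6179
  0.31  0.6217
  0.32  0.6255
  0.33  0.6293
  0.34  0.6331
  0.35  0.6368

σ√T = 0.32 × 1.2247 = 0.3919
d₁ = [ln(254/260) + (0.043 + 0.32²/2)·1.5] / 0.3919 = [-0.0233 + 0.1413] / 0.3919 = 0.3010 ⇒ 0.30
d₂ = d₁ − σ√T = 0.3010 − 0.3919 = -0.0910 ⇒ -0.09
exp(−rT) = exp(−0.043·1.5) = 0.9375
N(d₁) = N(0.30) = 0.6179;  N(d₂) = N(-0.09) = 0.4641
C = 254·0.6179 − 260·0.9375·0.4641 = 156.9466 − 113.1244 = 43.8222

$43.82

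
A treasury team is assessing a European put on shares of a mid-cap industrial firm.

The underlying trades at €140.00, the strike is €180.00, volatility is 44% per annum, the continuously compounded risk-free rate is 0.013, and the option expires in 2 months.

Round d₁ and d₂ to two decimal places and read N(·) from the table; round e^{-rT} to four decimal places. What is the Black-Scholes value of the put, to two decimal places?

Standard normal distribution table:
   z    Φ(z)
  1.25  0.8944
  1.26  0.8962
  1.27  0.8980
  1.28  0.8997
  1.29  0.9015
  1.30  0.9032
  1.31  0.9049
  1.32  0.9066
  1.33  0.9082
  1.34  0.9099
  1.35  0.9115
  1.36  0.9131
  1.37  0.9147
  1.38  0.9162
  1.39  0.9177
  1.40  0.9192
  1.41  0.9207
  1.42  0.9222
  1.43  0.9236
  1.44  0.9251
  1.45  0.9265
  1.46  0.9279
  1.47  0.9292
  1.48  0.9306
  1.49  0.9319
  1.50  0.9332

σ√T = 0.44·√0.1667 = 0.1796
ln(S/K) + (r + σ²/2)T = ln(140/180) + (0.013 + 0.44²/2)·0.1667 = -0.2513 + 0.0183 = -0.2330
d₁ = -0.2330 / 0.1796 = -1.2972 which rounds to -1.30
d₂ = d₁ − σ√T = -1.2972 − 0.1796 = -1.4768 which rounds to -1.48
e^(−rT) = e^(−0.013·0.1667) = 0.9978
N(−d₂) = N(1.48) = 0.9306;  N(−d₁) = N(1.30) = 0.9032
P = 180·0.9978·0.9306 − 140·0.9032 = 167.1395 − 126.4480 = 40.6915

€40.69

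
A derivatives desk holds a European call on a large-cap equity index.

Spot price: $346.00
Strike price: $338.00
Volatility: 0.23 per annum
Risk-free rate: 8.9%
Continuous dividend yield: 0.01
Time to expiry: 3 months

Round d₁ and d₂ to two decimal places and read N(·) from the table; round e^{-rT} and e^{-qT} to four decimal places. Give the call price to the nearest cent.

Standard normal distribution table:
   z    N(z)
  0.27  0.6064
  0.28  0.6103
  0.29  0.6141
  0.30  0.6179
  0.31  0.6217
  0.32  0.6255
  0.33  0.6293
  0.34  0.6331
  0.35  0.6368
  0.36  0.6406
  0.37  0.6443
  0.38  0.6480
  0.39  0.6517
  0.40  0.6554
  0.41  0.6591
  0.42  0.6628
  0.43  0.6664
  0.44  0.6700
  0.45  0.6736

$23.23

T = 0.25;  σ√T = 0.1150
d₁ = [ln(346/338) + (0.089 − 0.01 + 0.23²/2)·0.25] / 0.1150 = [0.0234 + 0.0264] / 0.1150 = 0.4327 ⇒ 0.43
d₂ = d₁ − σ√T = 0.4327 − 0.1150 = 0.3177 ⇒ 0.32
exp(−qT) = exp(−0.01·0.25) = 0.9975;  exp(−rT) = exp(−0.089·0.25) = 0.9780
N(d₁) = N(0.43) = 0.6664;  N(d₂) = N(0.32) = 0.6255
C = 346·0.9975·0.6664 − 338·0.9780·0.6255 = 229.9980 − 206.7678 = 23.2302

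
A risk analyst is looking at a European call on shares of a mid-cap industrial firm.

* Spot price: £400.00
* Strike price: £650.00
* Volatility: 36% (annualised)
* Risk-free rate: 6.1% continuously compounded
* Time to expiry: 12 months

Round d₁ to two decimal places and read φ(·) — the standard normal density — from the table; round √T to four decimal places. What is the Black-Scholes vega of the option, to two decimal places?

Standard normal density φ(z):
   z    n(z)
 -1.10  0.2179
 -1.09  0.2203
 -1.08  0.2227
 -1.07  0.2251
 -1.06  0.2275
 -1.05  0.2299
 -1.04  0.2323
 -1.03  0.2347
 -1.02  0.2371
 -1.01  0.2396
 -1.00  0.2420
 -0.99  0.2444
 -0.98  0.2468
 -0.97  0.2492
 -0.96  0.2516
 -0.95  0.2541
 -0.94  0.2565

96.80

σ√T = 0.36·√1 = 0.3600
ln(S/K) + (r + σ²/2)T = ln(400/650) + (0.061 + 0.36²/2)·1 = -0.4855 + 0.1258 = -0.3597
d₁ = -0.3597 / 0.3600 = -0.9992 ≈ -1.00
√T = √1 = 1.0000
φ(d₁) = φ(-1.00) = 0.2420
vega = S·φ(d₁)·√T = 400·0.2420·1.0000 = 96.8000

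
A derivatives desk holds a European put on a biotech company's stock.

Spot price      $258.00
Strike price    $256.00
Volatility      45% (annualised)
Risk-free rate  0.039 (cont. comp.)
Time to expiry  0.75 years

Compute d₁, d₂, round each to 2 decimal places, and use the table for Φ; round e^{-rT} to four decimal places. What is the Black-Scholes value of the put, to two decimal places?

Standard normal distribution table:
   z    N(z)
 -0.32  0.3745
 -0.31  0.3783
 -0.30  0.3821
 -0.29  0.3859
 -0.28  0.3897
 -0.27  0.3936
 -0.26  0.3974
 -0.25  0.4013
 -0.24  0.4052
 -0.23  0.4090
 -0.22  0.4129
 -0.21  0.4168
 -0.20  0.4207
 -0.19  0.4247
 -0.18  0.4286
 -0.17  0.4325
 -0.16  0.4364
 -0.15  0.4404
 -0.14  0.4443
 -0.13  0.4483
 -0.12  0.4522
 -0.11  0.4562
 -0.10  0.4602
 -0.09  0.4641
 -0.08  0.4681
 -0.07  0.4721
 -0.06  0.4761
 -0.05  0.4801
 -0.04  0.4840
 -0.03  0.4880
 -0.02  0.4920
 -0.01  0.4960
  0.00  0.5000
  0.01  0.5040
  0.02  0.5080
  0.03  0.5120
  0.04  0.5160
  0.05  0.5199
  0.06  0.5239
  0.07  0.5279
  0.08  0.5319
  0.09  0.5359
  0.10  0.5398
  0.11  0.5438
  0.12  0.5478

$34.65

T = 0.75;  σ√T = 0.3897
d₁ = [ln(258/256) + (0.039 + 0.45²/2)·0.75] / 0.3897 = [0.0078 + 0.1052] / 0.3897 = 0.2899 which rounds to 0.29
d₂ = d₁ − σ√T = 0.2899 − 0.3897 = -0.0998 which rounds to -0.10
exp(−rT) = exp(−0.039·0.75) = 0.9712
P = 256·0.9712·N(0.10) − 258·N(-0.29) = 256·0.9712·0.5398 − 258·0.3859 = 134.2090 − 99.5622 = 34.6468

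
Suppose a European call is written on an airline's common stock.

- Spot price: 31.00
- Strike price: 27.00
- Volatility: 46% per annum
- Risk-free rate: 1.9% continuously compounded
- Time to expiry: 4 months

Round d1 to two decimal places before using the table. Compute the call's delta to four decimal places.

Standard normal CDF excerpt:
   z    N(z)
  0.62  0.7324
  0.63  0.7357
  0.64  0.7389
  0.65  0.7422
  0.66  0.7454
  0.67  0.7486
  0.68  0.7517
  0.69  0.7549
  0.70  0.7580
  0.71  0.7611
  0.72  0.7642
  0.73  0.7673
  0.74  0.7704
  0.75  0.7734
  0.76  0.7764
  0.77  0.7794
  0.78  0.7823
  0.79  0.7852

0.7517

T = 0.3333;  σ√T = 0.2656
d₁ = [ln(31/27) + (0.019 + 0.46²/2)·0.3333] / 0.2656 = [0.1382 + 0.0416] / 0.2656 = 0.6768 ≈ 0.68
N(d₁) = N(0.68) = 0.7517
Δ_call = N(d₁) = 0.7517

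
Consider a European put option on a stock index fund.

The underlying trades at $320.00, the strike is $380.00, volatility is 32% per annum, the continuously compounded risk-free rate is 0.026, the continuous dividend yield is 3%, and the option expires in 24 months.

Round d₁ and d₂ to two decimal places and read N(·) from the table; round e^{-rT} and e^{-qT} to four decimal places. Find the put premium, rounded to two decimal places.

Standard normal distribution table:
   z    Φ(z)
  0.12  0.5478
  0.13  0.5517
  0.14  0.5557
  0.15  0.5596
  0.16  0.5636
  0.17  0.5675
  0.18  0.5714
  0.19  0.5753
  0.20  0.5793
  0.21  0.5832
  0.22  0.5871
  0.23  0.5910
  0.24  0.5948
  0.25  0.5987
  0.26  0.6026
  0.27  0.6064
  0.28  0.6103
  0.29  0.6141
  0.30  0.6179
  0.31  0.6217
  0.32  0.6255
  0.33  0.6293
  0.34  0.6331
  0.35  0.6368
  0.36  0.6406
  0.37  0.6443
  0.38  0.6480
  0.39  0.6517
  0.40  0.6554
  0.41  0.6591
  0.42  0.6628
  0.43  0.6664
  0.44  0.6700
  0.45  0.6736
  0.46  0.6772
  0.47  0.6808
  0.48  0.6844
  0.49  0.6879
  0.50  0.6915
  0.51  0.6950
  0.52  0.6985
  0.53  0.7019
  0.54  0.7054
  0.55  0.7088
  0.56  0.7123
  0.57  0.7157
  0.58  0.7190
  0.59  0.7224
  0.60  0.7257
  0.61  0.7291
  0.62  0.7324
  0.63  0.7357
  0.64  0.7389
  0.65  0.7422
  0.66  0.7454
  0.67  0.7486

$93.17

σ√T = 0.32·√2 = 0.4525
d₁ = [ln(320/380) + (0.026 − 0.03 + 0.32²/2)·2] / 0.4525 = [-0.1719 + 0.0944] / 0.4525 = -0.1711 → -0.17
d₂ = d₁ − σ√T = -0.1711 − 0.4525 = -0.6237 → -0.62
exp(−qT) = exp(−0.03·2) = 0.9418;  exp(−rT) = exp(−0.026·2) = 0.9493
N(−d₂) = N(0.62) = 0.7324;  N(−d₁) = N(0.17) = 0.5675
P = 380·0.9493·0.7324 − 320·0.9418·0.5675 = 264.2016 − 171.0309 = 93.1707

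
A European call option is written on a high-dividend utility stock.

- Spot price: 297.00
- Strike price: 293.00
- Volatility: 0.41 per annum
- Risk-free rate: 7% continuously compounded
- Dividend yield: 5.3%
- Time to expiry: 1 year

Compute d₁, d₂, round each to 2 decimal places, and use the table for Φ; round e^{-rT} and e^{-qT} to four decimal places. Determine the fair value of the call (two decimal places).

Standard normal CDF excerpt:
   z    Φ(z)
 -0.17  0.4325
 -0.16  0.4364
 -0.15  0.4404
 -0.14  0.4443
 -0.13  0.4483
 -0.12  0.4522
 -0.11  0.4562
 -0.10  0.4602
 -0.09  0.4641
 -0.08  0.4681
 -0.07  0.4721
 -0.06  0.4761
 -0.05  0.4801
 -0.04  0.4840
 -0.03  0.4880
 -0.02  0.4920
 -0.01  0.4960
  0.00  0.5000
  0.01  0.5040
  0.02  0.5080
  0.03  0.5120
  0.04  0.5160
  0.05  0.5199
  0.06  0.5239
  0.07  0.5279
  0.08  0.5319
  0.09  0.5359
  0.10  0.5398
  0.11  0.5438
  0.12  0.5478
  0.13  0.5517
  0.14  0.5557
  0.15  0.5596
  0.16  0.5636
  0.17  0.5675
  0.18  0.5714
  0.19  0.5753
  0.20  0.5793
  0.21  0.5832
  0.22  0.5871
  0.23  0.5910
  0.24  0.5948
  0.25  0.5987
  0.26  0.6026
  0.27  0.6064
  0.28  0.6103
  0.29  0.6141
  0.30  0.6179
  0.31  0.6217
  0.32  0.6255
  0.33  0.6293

T = 1;  σ√T = 0.4100
d₁ = [ln(297/293) + (0.07 − 0.053 + 0.41²/2)·1] / 0.4100 = [0.0136 + 0.1011] / 0.4100 = 0.2795 which rounds to 0.28
d₂ = d₁ − σ√T = 0.2795 − 0.4100 = -0.1305 which rounds to -0.13
exp(−qT) = exp(−0.053·1) = 0.9484;  exp(−rT) = exp(−0.07·1) = 0.9324
C = 297·0.9484·N(0.28) − 293·0.9324·N(-0.13) = 297·0.9484·0.6103 − 293·0.9324·0.4483 = 171.9061 − 122.4725 = 49.4336

49.43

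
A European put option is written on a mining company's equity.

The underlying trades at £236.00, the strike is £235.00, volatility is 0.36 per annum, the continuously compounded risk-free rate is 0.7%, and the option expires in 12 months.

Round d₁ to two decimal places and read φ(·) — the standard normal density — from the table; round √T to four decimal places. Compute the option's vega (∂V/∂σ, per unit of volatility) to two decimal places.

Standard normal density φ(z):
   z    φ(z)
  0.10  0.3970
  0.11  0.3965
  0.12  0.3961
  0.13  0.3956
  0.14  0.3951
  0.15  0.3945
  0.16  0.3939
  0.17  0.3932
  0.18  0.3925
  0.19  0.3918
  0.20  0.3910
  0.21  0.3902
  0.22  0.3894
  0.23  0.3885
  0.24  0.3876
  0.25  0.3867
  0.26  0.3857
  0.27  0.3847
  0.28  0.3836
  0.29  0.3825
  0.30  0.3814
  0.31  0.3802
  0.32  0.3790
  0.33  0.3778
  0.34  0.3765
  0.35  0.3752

T = 1;  σ√T = 0.3600
ln(S/K) + (r + σ²/2)T = ln(236/235) + (0.007 + 0.36²/2)·1 = 0.0042 + 0.0718 = 0.0760
d₁ = 0.0760 / 0.3600 = 0.2112 ⇒ 0.21
√T = √1 = 1.0000
φ(d₁) = φ(0.21) = 0.3902
vega = S·φ(d₁)·√T = 236·0.3902·1.0000 = 92.0872

92.09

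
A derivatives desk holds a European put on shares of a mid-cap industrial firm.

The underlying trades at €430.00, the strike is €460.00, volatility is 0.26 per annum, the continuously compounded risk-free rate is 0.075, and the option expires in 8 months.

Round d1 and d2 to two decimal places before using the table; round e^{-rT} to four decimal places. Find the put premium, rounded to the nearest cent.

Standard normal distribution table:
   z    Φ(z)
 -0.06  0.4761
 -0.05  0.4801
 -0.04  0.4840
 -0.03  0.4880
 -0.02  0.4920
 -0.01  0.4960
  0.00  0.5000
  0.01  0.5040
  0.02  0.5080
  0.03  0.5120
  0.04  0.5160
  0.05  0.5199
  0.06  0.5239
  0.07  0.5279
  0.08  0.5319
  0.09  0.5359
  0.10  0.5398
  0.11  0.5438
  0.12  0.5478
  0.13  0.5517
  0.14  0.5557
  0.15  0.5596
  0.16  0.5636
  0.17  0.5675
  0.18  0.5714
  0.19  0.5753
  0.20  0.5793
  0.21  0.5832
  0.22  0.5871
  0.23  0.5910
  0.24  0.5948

€40.16

σ√T = 0.26·√0.6667 = 0.2123
ln(S/K) + (r + σ²/2)T = ln(430/460) + (0.075 + 0.26²/2)·0.6667 = -0.0674 + 0.0725 = 0.0051
d₁ = 0.0051 / 0.2123 = 0.0240 ⇒ 0.02
d₂ = d₁ − σ√T = 0.0240 − 0.2123 = -0.1883 ⇒ -0.19
exp(−rT) = exp(−0.075·0.6667) = 0.9512
N(−d₂) = N(0.19) = 0.5753;  N(−d₁) = N(-0.02) = 0.4920
P = 460·0.9512·0.5753 − 430·0.4920 = 251.7237 − 211.5600 = 40.1637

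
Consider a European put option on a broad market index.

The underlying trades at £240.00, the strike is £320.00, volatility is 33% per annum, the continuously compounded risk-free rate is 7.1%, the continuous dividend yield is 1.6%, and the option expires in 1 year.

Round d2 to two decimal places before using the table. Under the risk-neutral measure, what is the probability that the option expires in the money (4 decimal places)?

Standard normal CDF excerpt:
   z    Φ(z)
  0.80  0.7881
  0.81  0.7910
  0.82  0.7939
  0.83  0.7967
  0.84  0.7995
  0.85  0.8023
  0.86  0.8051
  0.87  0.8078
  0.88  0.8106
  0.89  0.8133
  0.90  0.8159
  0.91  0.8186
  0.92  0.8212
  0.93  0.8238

σ√T = 0.33·√1 = 0.3300
ln(S/K) + (r − q + σ²/2)T = ln(240/320) + (0.071 − 0.016 + 0.33²/2)·1 = -0.2877 + 0.1094 = -0.1782
d₁ = -0.1782 / 0.3300 = -0.5401 ⇒ -0.54
d₂ = d₁ − σ√T = -0.5401 − 0.3300 = -0.8701 ⇒ -0.87
Pr(exercise) under Q = N(−d₂) = N(0.87) = 0.8078

0.8078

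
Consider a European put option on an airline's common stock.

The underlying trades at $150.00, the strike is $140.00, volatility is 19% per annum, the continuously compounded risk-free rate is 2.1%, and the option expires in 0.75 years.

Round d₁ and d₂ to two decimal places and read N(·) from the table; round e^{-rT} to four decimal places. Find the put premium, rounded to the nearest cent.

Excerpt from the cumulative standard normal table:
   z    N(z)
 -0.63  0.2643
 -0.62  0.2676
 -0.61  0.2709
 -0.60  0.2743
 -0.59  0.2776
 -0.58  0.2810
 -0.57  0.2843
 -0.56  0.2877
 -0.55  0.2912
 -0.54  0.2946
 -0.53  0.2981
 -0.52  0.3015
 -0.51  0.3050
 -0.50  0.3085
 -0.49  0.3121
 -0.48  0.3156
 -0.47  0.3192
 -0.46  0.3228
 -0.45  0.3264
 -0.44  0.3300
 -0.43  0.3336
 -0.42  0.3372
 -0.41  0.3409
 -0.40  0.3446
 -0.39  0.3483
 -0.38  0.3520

σ√T = 0.19 × 0.8660 = 0.1645
ln(S/K) + (r + σ²/2)T = ln(150/140) + (0.021 + 0.19²/2)·0.75 = 0.0690 + 0.0293 = 0.0983
d₁ = 0.0983 / 0.1645 = 0.5973 ⇒ 0.60
d₂ = d₁ − σ√T = 0.5973 − 0.1645 = 0.4327 ⇒ 0.43
exp(−rT) = exp(−0.021·0.75) = 0.9844
P = 140·0.9844·N(-0.43) − 150·N(-0.60) = 140·0.9844·0.3336 − 150·0.2743 = 45.9754 − 41.1450 = 4.8304

$4.83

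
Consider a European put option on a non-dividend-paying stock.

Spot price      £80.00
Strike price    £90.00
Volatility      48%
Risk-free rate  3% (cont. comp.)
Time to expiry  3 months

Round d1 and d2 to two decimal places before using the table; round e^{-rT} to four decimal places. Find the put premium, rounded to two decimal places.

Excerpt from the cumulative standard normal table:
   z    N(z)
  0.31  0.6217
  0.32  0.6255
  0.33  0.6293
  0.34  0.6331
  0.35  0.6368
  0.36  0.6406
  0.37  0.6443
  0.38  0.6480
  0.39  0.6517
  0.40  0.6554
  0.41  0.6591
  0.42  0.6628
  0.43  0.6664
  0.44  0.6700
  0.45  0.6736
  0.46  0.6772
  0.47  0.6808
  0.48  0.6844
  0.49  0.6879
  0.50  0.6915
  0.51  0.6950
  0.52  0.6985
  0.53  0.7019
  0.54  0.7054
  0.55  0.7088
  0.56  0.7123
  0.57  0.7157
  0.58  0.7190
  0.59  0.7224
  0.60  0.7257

£13.58

σ√T = 0.48 × 0.5000 = 0.2400
d₁ = [ln(80/90) + (0.03 + 0.48²/2)·0.25] / 0.2400 = [-0.1178 + 0.0363] / 0.2400 = -0.3395 ⇒ -0.34
d₂ = d₁ − σ√T = -0.3395 − 0.2400 = -0.5795 ⇒ -0.58
exp(−rT) = exp(−0.03·0.25) = 0.9925
N(−d₂) = N(0.58) = 0.7190;  N(−d₁) = N(0.34) = 0.6331
P = 90·0.9925·0.7190 − 80·0.6331 = 64.2247 − 50.6480 = 13.5767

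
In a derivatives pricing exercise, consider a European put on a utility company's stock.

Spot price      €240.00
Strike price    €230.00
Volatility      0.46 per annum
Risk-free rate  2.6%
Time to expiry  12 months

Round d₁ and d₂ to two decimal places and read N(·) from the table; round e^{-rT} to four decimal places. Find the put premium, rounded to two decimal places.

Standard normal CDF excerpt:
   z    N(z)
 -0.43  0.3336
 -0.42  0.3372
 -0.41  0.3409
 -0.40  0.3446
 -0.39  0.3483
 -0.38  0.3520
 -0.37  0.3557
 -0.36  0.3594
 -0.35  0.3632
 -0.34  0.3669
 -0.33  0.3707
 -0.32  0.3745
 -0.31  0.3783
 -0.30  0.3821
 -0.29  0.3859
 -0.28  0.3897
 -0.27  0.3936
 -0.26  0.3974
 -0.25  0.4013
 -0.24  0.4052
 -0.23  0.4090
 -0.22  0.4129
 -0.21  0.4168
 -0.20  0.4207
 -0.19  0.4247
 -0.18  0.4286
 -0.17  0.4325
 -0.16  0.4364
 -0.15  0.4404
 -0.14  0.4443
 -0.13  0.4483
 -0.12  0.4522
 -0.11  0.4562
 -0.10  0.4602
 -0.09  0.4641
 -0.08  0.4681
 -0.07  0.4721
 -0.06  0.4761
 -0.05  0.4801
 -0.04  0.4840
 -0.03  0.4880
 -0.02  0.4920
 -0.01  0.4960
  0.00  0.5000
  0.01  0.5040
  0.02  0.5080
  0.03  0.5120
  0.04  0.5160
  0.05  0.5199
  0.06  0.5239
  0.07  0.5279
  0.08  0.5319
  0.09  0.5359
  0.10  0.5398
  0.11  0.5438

€34.71

σ√T = 0.46·√1 = 0.4600
d₁ = [ln(240/230) + (0.026 + 0.46²/2)·1] / 0.4600 = [0.0426 + 0.1318] / 0.4600 = 0.3790 → 0.38
d₂ = d₁ − σ√T = 0.3790 − 0.4600 = -0.0810 → -0.08
e^(−rT) = e^(−0.026·1) = 0.9743
P = 230·0.9743·N(0.08) − 240·N(-0.38) = 230·0.9743·0.5319 − 240·0.3520 = 119.1929 − 84.4800 = 34.7129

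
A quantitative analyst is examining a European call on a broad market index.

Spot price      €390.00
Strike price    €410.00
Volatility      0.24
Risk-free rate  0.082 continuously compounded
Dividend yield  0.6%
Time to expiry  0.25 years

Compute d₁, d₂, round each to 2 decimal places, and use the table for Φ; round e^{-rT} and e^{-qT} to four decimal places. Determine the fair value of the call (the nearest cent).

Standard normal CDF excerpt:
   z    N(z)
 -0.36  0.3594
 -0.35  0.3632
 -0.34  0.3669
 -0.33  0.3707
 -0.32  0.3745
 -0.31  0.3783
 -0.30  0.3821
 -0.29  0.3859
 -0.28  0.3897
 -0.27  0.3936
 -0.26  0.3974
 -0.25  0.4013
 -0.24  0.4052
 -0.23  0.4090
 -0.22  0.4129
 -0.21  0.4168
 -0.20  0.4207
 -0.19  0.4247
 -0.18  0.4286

T = 0.25;  σ√T = 0.1200
d₁ = [ln(390/410) + (0.082 − 0.006 + 0.24²/2)·0.25] / 0.1200 = [-0.0500 + 0.0262] / 0.1200 = -0.1984 → -0.20
d₂ = d₁ − σ√T = -0.1984 − 0.1200 = -0.3184 → -0.32
exp(−qT) = exp(−0.006·0.25) = 0.9985;  exp(−rT) = exp(−0.082·0.25) = 0.9797
N(d₁) = N(-0.20) = 0.4207;  N(d₂) = N(-0.32) = 0.3745
C = 390·0.9985·0.4207 − 410·0.9797·0.3745 = 163.8269 − 150.4280 = 13.3989

€13.40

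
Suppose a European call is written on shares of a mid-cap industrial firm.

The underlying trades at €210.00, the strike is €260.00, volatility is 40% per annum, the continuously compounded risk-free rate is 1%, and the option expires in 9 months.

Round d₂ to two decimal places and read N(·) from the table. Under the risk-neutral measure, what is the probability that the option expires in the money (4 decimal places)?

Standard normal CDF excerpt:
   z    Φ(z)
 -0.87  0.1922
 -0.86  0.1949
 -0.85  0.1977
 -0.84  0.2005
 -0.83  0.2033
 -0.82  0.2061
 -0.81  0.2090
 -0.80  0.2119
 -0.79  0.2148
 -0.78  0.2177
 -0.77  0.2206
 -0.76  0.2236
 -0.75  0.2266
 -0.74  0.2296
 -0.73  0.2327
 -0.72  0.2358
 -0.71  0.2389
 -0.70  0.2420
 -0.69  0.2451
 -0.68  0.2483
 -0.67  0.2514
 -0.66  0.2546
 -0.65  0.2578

0.2206

T = 0.75;  σ√T = 0.3464
d₁ = [ln(210/260) + (0.01 + 0.4²/2)·0.75] / 0.3464 = [-0.2136 + 0.0675] / 0.3464 = -0.4217 ≈ -0.42
d₂ = d₁ − σ√T = -0.4217 − 0.3464 = -0.7681 ≈ -0.77
Risk-neutral Pr[S_T > K] = N(d₂) = N(-0.77) = 0.2206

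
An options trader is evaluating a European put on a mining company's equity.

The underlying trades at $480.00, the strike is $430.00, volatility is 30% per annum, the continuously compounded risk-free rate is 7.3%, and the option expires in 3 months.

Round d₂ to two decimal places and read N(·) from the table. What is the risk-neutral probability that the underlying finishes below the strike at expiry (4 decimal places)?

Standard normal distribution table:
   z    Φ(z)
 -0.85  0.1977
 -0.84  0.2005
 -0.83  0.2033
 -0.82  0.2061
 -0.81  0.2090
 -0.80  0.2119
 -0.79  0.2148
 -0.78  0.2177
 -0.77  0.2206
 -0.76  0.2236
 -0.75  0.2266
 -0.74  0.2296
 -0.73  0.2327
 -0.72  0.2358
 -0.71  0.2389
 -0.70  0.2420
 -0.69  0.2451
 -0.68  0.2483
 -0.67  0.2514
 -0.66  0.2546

0.2177

σ√T = 0.3·√0.25 = 0.1500
ln(S/K) + (r + σ²/2)T = ln(480/430) + (0.073 + 0.3²/2)·0.25 = 0.1100 + 0.0295 = 0.1395
d₁ = 0.1395 / 0.1500 = 0.9300 → 0.93
d₂ = d₁ − σ√T = 0.9300 − 0.1500 = 0.7800 → 0.78
Pr(exercise) under Q = N(−d₂) = N(-0.78) = 0.2177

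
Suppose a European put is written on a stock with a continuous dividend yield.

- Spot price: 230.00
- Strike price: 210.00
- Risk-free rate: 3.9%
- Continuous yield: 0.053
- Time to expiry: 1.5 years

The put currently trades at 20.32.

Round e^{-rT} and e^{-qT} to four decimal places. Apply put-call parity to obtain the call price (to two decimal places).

exp(−qT) = exp(−0.053·1.5) = 0.9236;  exp(−rT) = exp(−0.039·1.5) = 0.9432
Put-call parity: C − P = S·e^(−qT) − K·e^(−rT) = 230·0.9236 − 210·0.9432 = 212.4280 − 198.0720 = 14.3560
C = P + (C − P) = 20.32 + (14.3560) = 34.6760

34.68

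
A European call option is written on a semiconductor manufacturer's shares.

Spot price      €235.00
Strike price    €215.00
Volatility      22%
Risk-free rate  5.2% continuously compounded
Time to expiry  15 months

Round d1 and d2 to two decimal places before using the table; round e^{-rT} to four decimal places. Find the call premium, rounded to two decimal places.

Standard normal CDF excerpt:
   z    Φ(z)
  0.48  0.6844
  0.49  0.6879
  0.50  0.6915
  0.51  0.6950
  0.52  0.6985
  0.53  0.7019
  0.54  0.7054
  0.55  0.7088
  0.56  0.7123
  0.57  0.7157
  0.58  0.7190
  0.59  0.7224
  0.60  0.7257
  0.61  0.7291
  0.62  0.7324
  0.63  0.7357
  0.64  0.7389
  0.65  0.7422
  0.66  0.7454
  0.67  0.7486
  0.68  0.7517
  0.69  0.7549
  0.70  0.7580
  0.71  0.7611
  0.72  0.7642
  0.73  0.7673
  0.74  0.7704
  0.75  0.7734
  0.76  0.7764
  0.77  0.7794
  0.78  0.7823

T = 1.25;  σ√T = 0.2460
d₁ = [ln(235/215) + (0.052 + 0.22²/2)·1.25] / 0.2460 = [0.0889 + 0.0952] / 0.2460 = 0.7489 ⇒ 0.75
d₂ = d₁ − σ√T = 0.7489 − 0.2460 = 0.5029 ⇒ 0.50
exp(−rT) = exp(−0.052·1.25) = 0.9371
N(d₁) = N(0.75) = 0.7734;  N(d₂) = N(0.50) = 0.6915
C = 235·0.7734 − 215·0.9371·0.6915 = 181.7490 − 139.3210 = 42.4280

€42.43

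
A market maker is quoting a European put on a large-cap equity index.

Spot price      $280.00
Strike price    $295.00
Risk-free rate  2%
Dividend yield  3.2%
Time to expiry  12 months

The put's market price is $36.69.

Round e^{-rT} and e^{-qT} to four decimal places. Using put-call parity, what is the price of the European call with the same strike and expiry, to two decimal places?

e^(−qT) = e^(−0.032·1) = 0.9685;  e^(−rT) = e^(−0.02·1) = 0.9802
Put-call parity: C − P = S·e^(−qT) − K·e^(−rT) = 280·0.9685 − 295·0.9802 = 271.1800 − 289.1590 = -17.9790
C = P + (C − P) = 36.69 + (-17.9790) = 18.7110

$18.71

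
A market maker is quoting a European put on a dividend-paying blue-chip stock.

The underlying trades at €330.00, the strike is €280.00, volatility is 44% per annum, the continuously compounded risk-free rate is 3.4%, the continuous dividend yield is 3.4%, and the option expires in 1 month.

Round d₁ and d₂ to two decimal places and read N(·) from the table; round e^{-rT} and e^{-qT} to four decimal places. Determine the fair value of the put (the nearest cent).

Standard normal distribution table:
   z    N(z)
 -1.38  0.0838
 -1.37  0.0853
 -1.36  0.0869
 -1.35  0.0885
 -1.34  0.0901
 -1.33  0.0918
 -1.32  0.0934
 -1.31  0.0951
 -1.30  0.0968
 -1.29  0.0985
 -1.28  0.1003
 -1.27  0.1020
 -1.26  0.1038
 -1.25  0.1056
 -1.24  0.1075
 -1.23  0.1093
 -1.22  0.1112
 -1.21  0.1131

T = 0.08333;  σ√T = 0.1270
d₁ = [ln(330/280) + (0.034 − 0.034 + ½·0.44²)·0.08333] / (σ√T) = (0.1643 + 0.0081) / 0.1270 = 1.3571 ⇒ 1.36
d₂ = 1.3571 − 0.1270 = 1.2300 ⇒ 1.23
e^(−qT) = e^(−0.034·0.08333) = 0.9972;  e^(−rT) = e^(−0.034·0.08333) = 0.9972
N(−d₂) = N(-1.23) = 0.1093;  N(−d₁) = N(-1.36) = 0.0869
P = 280·0.9972·0.1093 − 330·0.9972·0.0869 = 30.5183 − 28.5967 = 1.9216

€1.92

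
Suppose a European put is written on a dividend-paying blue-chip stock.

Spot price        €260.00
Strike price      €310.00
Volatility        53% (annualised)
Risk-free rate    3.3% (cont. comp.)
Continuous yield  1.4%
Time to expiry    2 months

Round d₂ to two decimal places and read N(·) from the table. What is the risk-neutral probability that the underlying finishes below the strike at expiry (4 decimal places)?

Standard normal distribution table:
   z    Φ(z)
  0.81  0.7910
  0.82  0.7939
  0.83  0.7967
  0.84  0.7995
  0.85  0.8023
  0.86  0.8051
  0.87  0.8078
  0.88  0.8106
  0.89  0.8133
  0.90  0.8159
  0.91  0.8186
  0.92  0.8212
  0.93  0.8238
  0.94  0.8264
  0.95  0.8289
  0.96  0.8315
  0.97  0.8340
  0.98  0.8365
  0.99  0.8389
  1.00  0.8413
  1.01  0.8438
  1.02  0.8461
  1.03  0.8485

T = 0.1667;  σ√T = 0.2164
ln(S/K) + (r − q + σ²/2)T = ln(260/310) + (0.033 − 0.014 + 0.53²/2)·0.1667 = -0.1759 + 0.0266 = -0.1493
d₁ = -0.1493 / 0.2164 = -0.6901 ⇒ -0.69
d₂ = d₁ − σ√T = -0.6901 − 0.2164 = -0.9065 ⇒ -0.91
Pr(exercise) under Q = N(−d₂) = N(0.91) = 0.8186

0.8186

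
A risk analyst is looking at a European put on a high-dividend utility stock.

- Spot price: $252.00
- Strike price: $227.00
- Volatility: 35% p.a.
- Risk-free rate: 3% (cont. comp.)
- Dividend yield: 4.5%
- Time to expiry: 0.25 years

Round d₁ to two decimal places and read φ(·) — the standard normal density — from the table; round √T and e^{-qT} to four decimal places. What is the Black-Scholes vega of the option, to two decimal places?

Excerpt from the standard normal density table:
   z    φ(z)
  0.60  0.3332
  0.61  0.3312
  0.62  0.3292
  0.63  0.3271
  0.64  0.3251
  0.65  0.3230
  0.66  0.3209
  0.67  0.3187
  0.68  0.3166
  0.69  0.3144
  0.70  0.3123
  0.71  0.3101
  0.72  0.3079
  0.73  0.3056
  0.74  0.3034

σ√T = 0.35·√0.25 = 0.1750
d₁ = [ln(252/227) + (0.03 − 0.045 + ½·0.35²)·0.25] / (σ√T) = (0.1045 + 0.0116) / 0.1750 = 0.6631 ⇒ 0.66
√T = √0.25 = 0.5000
φ(d₁) = φ(0.66) = 0.3209
exp(−qT) = exp(−0.045·0.25) = 0.9888
vega = S·exp(−qT)·φ(d₁)·√T = 252·0.9888·0.3209·0.5000 = 39.9805

39.98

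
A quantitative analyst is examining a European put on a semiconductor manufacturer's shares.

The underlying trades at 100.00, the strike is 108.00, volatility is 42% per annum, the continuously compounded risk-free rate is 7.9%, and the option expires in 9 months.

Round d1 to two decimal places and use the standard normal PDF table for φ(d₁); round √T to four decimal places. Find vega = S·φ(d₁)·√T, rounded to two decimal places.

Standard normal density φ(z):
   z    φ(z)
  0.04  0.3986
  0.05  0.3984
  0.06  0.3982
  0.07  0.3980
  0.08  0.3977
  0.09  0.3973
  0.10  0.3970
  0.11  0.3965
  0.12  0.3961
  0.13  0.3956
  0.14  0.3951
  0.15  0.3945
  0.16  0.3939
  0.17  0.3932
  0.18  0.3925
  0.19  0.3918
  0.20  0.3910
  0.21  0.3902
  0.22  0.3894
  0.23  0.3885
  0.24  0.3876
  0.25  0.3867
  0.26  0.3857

34.26

σ√T = 0.42 × 0.8660 = 0.3637
d₁ = [ln(100/108) + (0.079 + 0.42²/2)·0.75] / 0.3637 = [-0.0770 + 0.1254] / 0.3637 = 0.1332 which rounds to 0.13
√T = √0.75 = 0.8660
φ(d₁) = φ(0.13) = 0.3956
vega = S·φ(d₁)·√T = 100·0.3956·0.8660 = 34.2590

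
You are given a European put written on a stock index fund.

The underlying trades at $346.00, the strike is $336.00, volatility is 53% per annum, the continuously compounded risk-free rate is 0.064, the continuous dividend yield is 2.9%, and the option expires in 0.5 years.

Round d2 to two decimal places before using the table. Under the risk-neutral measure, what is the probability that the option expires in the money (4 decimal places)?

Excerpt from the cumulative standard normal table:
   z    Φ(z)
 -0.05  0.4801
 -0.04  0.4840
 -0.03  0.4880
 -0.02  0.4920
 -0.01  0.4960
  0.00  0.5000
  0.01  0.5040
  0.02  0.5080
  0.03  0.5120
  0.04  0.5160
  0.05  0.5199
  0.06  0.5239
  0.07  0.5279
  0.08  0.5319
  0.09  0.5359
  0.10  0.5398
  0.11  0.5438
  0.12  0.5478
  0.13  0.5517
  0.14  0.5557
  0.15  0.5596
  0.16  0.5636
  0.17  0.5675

σ√T = 0.53·√0.5 = 0.3748
d₁ = [ln(346/336) + (0.064 − 0.029 + 0.53²/2)·0.5] / 0.3748 = [0.0293 + 0.0877] / 0.3748 = 0.3123 ⇒ 0.31
d₂ = d₁ − σ√T = 0.3123 − 0.3748 = -0.0624 ⇒ -0.06
Pr(exercise) under Q = N(−d₂) = N(0.06) = 0.5239

0.5239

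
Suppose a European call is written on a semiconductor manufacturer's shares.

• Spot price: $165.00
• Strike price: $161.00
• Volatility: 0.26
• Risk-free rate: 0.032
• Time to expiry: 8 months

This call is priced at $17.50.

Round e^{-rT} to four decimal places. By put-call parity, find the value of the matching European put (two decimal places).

e^(−rT) = e^(−0.032·0.6667) = 0.9789
Put-call parity: C − P = S − K·e^(−rT) = 165 − 161·0.9789 = 165 − 157.6029 = 7.3971
P = C − (C − P) = 17.50 − (7.3971) = 10.1029

$10.10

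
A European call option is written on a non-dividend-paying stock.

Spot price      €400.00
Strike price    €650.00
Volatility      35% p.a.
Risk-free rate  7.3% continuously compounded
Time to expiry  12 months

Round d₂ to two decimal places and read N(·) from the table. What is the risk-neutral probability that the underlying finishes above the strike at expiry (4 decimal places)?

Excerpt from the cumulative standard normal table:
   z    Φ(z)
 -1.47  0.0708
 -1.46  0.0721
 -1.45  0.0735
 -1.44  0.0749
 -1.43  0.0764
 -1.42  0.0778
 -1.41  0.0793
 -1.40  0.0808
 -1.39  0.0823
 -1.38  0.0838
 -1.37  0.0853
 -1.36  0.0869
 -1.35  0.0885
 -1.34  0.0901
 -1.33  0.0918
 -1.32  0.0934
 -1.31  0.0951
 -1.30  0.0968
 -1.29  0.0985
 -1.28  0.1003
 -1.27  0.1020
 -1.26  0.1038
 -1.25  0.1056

0.0885

σ√T = 0.35·√1 = 0.3500
d₁ = [ln(400/650) + (0.073 + ½·0.35²)·1] / (σ√T) = (-0.4855 + 0.1342) / 0.3500 = -1.0036 which rounds to -1.00
d₂ = -1.0036 − 0.3500 = -1.3536 which rounds to -1.35
Pr(exercise) under Q = N(d₂) = 0.0885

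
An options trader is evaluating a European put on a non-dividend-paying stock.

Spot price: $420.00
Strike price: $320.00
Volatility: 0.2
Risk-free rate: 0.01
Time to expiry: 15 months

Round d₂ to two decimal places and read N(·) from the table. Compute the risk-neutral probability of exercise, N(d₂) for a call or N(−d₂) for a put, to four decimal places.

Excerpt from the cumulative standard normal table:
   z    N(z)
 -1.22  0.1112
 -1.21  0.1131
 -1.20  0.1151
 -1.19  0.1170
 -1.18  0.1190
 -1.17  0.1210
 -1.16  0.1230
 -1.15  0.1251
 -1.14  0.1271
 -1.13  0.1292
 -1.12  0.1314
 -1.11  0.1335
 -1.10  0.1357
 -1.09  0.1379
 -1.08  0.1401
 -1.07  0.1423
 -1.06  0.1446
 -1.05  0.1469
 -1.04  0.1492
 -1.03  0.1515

σ√T = 0.2·√1.25 = 0.2236
ln(S/K) + (r + σ²/2)T = ln(420/320) + (0.01 + 0.2²/2)·1.25 = 0.2719 + 0.0375 = 0.3094
d₁ = 0.3094 / 0.2236 = 1.3838 which rounds to 1.38
d₂ = d₁ − σ√T = 1.3838 − 0.2236 = 1.1602 which rounds to 1.16
Risk-neutral Pr[S_T < K] = N(−d₂) = N(-1.16) = 0.1230

0.1230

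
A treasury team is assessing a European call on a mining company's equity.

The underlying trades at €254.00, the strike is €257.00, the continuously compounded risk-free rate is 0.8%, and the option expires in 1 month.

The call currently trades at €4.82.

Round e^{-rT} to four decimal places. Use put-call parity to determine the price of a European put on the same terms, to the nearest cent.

€7.64

e^(−rT) = e^(−0.008·0.08333) = 0.9993
Put-call parity: C − P = S − K·e^(−rT) = 254 − 257·0.9993 = 254 − 256.8201 = -2.8201
P = C − (C − P) = 4.82 − (-2.8201) = 7.6401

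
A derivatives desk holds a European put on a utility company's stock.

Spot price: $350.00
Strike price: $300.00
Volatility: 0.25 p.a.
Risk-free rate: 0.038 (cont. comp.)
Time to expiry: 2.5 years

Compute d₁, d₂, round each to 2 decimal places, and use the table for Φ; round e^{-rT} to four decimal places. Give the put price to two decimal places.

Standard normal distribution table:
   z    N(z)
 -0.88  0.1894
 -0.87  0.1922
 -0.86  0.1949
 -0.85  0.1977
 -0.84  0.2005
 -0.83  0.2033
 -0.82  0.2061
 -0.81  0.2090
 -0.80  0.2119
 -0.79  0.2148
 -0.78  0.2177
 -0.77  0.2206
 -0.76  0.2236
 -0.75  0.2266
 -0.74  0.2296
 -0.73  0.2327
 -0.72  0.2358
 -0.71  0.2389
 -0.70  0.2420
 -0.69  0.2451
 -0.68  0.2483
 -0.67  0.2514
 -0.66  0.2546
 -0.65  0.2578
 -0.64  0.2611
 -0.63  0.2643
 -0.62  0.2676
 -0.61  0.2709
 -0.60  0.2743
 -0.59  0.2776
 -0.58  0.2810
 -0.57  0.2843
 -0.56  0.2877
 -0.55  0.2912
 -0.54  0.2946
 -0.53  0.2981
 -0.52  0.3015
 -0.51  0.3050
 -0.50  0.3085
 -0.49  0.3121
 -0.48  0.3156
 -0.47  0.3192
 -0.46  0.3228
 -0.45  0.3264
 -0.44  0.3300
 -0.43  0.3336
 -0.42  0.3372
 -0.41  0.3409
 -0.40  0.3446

$19.86

T = 2.5;  σ√T = 0.3953
d₁ = [ln(350/300) + (0.038 + ½·0.25²)·2.5] / (σ√T) = (0.1542 + 0.1731) / 0.3953 = 0.8279 ≈ 0.83
d₂ = 0.8279 − 0.3953 = 0.4327 ≈ 0.43
exp(−rT) = exp(−0.038·2.5) = 0.9094
N(−d₂) = N(-0.43) = 0.3336;  N(−d₁) = N(-0.83) = 0.2033
P = 300·0.9094·0.3336 − 350·0.2033 = 91.0128 − 71.1550 = 19.8578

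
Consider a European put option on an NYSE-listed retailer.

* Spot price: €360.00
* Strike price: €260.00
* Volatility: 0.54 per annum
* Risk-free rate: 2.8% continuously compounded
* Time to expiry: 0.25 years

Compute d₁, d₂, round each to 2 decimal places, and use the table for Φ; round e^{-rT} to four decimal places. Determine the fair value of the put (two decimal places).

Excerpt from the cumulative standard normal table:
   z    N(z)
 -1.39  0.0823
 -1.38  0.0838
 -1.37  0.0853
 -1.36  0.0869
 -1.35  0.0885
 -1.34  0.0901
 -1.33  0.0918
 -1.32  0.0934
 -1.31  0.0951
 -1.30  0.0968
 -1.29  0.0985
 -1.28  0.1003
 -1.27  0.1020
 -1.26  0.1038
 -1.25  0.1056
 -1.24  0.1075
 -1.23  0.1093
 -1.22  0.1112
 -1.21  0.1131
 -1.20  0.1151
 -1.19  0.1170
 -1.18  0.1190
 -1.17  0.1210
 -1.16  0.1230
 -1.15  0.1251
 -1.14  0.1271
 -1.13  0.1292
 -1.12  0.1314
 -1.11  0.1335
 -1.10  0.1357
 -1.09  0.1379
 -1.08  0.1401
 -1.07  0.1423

€4.33

σ√T = 0.54 × 0.5000 = 0.2700
d₁ = [ln(360/260) + (0.028 + 0.54²/2)·0.25] / 0.2700 = [0.3254 + 0.0435] / 0.2700 = 1.3662 → 1.37
d₂ = d₁ − σ√T = 1.3662 − 0.2700 = 1.0962 → 1.10
e^(−rT) = e^(−0.028·0.25) = 0.9930
N(−d₂) = N(-1.10) = 0.1357;  N(−d₁) = N(-1.37) = 0.0853
P = 260·0.9930·0.1357 − 360·0.0853 = 35.0350 − 30.7080 = 4.3270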